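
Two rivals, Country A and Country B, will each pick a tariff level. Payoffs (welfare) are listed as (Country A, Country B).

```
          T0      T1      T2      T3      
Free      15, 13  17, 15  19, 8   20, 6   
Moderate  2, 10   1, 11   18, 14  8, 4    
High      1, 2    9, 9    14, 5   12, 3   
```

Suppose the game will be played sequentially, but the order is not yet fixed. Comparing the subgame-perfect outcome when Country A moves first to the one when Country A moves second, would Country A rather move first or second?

first

If Country A leads: Country B's best replies are Free→T1, Moderate→T2, High→T1; Country A's induced payoffs 17, 18, 9; outcome (Moderate, T2), payoffs (18, 14).
If Country B leads: Country A's best replies are T0→Free, T1→Free, T2→Free, T3→Free; Country B's induced payoffs 13, 15, 8, 6; outcome (Free, T1), payoffs (17, 15).
Country A gets 18 moving first and 17 moving second, so Country A prefers to move first.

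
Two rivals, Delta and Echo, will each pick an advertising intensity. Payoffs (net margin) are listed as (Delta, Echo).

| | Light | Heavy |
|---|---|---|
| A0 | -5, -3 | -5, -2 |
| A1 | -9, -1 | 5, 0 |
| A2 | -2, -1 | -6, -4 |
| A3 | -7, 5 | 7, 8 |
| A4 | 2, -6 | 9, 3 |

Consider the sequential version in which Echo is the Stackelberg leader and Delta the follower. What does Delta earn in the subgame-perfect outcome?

Solve by backward induction (Echo leads).
- Light: BR = A4, leader payoff -6.
- Heavy: BR = A4, leader payoff 3.
Echo's induced payoffs are -6, 3, so Echo commits to Heavy. Subgame-perfect outcome: (A4, Heavy) with payoffs (9, 3).

9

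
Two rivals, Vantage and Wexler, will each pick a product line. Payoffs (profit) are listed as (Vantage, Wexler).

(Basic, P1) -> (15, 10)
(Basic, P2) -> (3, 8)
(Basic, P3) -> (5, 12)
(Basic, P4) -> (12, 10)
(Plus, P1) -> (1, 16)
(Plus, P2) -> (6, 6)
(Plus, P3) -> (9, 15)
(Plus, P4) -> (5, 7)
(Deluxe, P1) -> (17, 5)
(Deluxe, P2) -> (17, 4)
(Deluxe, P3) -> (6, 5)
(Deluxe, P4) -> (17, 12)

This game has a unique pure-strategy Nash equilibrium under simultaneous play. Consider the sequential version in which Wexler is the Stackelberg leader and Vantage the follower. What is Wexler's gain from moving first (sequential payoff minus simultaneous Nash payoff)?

Work backward from Vantage's decision.
- P1: Vantage compares 15, 1, 17 and picks Deluxe; Wexler would get 5.
- P2: Vantage compares 3, 6, 17 and picks Deluxe; Wexler would get 4.
- P3: Vantage compares 5, 9, 6 and picks Plus; Wexler would get 15.
- P4: Vantage compares 12, 5, 17 and picks Deluxe; Wexler would get 12.
Wexler's induced payoffs are 5, 4, 15, 12, so Wexler commits to P3. Subgame-perfect outcome: (Plus, P3) with payoffs (9, 15).
Under simultaneous play:
Vantage's best replies: P1→Deluxe; P2→Deluxe; P3→Plus; P4→Deluxe.
Wexler's best replies: Basic→P3; Plus→P1; Deluxe→P4.
The unique mutual best reply is (Deluxe, P4), giving (17, 12).
Wexler's commitment gain: 15 − 12 = 3.

3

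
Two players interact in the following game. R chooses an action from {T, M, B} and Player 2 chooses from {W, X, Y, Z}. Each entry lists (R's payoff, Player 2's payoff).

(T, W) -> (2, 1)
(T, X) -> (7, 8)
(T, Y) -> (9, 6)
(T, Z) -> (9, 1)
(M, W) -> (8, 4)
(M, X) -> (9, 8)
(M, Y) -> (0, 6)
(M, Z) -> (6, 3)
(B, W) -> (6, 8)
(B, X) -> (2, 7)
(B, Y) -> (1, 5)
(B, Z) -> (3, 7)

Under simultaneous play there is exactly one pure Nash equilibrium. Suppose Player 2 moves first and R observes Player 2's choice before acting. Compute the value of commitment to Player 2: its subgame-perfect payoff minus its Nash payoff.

0

R best-responds to each possible Player 2 move:
- W → R plays M (best of 2, 8, 6); Player 2 gets 4.
- X → R plays M (best of 7, 9, 2); Player 2 gets 8.
- Y → R plays T (best of 9, 0, 1); Player 2 gets 6.
- Z → R plays T (best of 9, 6, 3); Player 2 gets 1.
Among 4, 8, 6, 1, the best is 8 at X. Subgame-perfect outcome: (M, X) with payoffs (9, 8).
Under simultaneous play:
R's best replies: W→M; X→M; Y→T; Z→T.
Player 2's best replies: T→X; M→X; B→W.
Only (M, X) has each player best-responding; Nash payoffs (9, 8).
Player 2's commitment gain: 8 − 8 = 0.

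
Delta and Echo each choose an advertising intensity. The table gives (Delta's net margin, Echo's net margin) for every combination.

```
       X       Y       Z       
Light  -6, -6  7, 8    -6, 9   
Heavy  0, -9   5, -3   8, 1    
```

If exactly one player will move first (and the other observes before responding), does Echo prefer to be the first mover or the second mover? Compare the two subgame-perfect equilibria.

first

If Delta leads: Echo's best replies are Light→Z, Heavy→Z; Delta's induced payoffs -6, 8; outcome (Heavy, Z), payoffs (8, 1).
If Echo leads: Delta's best replies are X→Heavy, Y→Light, Z→Heavy; Echo's induced payoffs -9, 8, 1; outcome (Light, Y), payoffs (7, 8).
Echo gets 8 moving first and 1 moving second, so Echo prefers to move first.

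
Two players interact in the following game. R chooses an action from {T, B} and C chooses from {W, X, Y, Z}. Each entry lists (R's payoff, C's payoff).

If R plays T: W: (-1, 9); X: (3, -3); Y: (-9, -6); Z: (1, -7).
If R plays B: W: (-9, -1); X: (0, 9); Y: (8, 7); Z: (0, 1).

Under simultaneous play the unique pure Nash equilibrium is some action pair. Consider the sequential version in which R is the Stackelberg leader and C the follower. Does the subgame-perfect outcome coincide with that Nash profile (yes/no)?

C best-responds to each possible R move:
- T → C plays W (best of 9, -3, -6, -7); R gets -1.
- B → C plays X (best of -1, 9, 7, 1); R gets 0.
Maximizing over -1, 0, R chooses B. Subgame-perfect outcome: (B, X) with payoffs (0, 9).
Now find the simultaneous Nash equilibrium.
R's best replies: W→T; X→T; Y→B; Z→T.
C's best replies: T→W; B→X.
The unique mutual best reply is (T, W), giving (-1, 9).
Sequential outcome (B, X) differs from the Nash profile (T, W).

no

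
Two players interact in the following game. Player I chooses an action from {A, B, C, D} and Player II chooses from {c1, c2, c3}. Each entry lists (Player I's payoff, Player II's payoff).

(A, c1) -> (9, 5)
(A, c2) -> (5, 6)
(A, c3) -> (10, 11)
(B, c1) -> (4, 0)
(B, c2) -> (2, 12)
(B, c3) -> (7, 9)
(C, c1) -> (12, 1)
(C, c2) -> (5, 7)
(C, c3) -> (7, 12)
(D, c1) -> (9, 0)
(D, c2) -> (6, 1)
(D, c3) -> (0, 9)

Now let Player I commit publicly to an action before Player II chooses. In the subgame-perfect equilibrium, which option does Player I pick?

Work backward from Player II's decision.
- A → Player II plays c3 (best of 5, 6, 11); Player I gets 10.
- B → Player II plays c2 (best of 0, 12, 9); Player I gets 2.
- C → Player II plays c3 (best of 1, 7, 12); Player I gets 7.
- D → Player II plays c3 (best of 0, 1, 9); Player I gets 0.
Among 10, 2, 7, 0, the best is 10 at A. Subgame-perfect outcome: (A, c3) with payoffs (10, 11).

A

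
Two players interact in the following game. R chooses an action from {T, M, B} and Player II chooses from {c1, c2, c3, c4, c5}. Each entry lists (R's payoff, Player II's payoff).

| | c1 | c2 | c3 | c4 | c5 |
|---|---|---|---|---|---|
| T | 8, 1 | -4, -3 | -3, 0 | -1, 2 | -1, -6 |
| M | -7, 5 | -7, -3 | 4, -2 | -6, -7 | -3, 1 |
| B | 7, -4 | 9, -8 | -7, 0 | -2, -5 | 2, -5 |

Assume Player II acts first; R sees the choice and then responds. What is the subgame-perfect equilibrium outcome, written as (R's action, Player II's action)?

Solve by backward induction (Player II leads).
- c1: BR = T, leader payoff 1.
- c2: BR = B, leader payoff -8.
- c3: BR = M, leader payoff -2.
- c4: BR = T, leader payoff 2.
- c5: BR = B, leader payoff -5.
Among 1, -8, -2, 2, -5, the best is 2 at c4. Subgame-perfect outcome: (T, c4) with payoffs (-1, 2).

(T, c4)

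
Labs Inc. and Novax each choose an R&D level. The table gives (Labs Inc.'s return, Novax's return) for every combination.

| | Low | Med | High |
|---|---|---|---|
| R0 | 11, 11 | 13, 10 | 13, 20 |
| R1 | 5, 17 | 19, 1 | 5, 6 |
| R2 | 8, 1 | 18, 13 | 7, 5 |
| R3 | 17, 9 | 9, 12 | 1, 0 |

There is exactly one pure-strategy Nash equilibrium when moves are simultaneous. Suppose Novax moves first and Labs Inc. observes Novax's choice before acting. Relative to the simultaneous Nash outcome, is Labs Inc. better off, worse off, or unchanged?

unchanged

Backward induction with Novax moving first.
- Low → Labs Inc. plays R3 (best of 11, 5, 8, 17); Novax gets 9.
- Med → Labs Inc. plays R1 (best of 13, 19, 18, 9); Novax gets 1.
- High → Labs Inc. plays R0 (best of 13, 5, 7, 1); Novax gets 20.
Among 9, 1, 20, the best is 20 at High. Subgame-perfect outcome: (R0, High) with payoffs (13, 20).
Now find the simultaneous Nash equilibrium.
Labs Inc.'s best replies: Low→R3; Med→R1; High→R0.
Novax's best replies: R0→High; R1→Low; R2→Med; R3→Med.
The unique mutual best reply is (R0, High), giving (13, 20).
Labs Inc. earns 13 sequentially versus 13 at the Nash outcome: unchanged.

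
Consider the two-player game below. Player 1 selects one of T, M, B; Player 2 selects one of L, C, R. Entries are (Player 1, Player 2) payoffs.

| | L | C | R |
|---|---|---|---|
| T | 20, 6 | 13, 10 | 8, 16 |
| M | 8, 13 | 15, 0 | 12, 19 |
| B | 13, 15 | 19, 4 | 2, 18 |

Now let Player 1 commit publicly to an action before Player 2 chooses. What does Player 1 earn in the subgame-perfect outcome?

12

Backward induction with Player 1 moving first.
- T: Player 2 compares 6, 10, 16 and picks R; Player 1 would get 8.
- M: Player 2 compares 13, 0, 19 and picks R; Player 1 would get 12.
- B: Player 2 compares 15, 4, 18 and picks R; Player 1 would get 2.
Maximizing over 8, 12, 2, Player 1 chooses M. Subgame-perfect outcome: (M, R) with payoffs (12, 19).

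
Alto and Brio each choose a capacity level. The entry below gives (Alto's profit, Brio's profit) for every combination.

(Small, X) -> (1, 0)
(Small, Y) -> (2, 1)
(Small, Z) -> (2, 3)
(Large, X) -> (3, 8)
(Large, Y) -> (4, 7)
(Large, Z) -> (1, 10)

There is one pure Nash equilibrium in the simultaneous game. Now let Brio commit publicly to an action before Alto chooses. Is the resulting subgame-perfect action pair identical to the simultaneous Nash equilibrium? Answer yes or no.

Alto best-responds to each possible Brio move:
- X: Alto compares 1, 3 and picks Large; Brio would get 8.
- Y: Alto compares 2, 4 and picks Large; Brio would get 7.
- Z: Alto compares 2, 1 and picks Small; Brio would get 3.
Among 8, 7, 3, the best is 8 at X. Subgame-perfect outcome: (Large, X) with payoffs (3, 8).
Under simultaneous play:
Alto's best replies: X→Large; Y→Large; Z→Small.
Brio's best replies: Small→Z; Large→Z.
The unique mutual best reply is (Small, Z), giving (2, 3).
Sequential outcome (Large, X) differs from the Nash profile (Small, Z).

no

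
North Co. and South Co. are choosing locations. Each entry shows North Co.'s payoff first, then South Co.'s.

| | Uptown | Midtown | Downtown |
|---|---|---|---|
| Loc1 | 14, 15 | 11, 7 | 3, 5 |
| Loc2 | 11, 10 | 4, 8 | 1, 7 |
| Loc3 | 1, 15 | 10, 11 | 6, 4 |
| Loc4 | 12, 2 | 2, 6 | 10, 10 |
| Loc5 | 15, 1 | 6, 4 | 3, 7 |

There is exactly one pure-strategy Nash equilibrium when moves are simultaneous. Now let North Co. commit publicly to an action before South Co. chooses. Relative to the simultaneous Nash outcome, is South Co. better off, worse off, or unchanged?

better off

Work backward from South Co.'s decision.
- Loc1: South Co. compares 15, 7, 5 and picks Uptown; North Co. would get 14.
- Loc2: South Co. compares 10, 8, 7 and picks Uptown; North Co. would get 11.
- Loc3: South Co. compares 15, 11, 4 and picks Uptown; North Co. would get 1.
- Loc4: South Co. compares 2, 6, 10 and picks Downtown; North Co. would get 10.
- Loc5: South Co. compares 1, 4, 7 and picks Downtown; North Co. would get 3.
North Co.'s induced payoffs are 14, 11, 1, 10, 3, so North Co. commits to Loc1. Subgame-perfect outcome: (Loc1, Uptown) with payoffs (14, 15).
Now find the simultaneous Nash equilibrium.
North Co.'s best replies: Uptown→Loc5; Midtown→Loc1; Downtown→Loc4.
South Co.'s best replies: Loc1→Uptown; Loc2→Uptown; Loc3→Uptown; Loc4→Downtown; Loc5→Downtown.
The unique mutual best reply is (Loc4, Downtown), giving (10, 10).
South Co. earns 15 sequentially versus 10 at the Nash outcome: better off.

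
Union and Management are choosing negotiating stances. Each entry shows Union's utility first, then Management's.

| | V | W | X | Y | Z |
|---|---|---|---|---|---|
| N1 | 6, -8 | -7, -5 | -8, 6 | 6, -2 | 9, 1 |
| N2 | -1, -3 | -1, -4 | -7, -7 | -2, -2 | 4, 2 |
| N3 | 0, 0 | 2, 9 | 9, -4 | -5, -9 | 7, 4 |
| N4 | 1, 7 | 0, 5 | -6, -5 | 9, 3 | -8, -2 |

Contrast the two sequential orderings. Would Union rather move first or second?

first

If Union leads: Management's best replies are N1→X, N2→Z, N3→W, N4→V; Union's induced payoffs -8, 4, 2, 1; outcome (N2, Z), payoffs (4, 2).
If Management leads: Union's best replies are V→N1, W→N3, X→N3, Y→N4, Z→N1; Management's induced payoffs -8, 9, -4, 3, 1; outcome (N3, W), payoffs (2, 9).
Union gets 4 moving first and 2 moving second, so Union prefers to move first.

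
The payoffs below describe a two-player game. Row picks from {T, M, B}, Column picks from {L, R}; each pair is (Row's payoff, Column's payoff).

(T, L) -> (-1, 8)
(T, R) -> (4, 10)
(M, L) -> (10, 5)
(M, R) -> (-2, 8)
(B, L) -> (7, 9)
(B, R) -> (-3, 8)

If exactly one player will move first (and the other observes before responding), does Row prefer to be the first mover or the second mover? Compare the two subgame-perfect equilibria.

If Row leads: Column's best replies are T→R, M→R, B→L; Row's induced payoffs 4, -2, 7; outcome (B, L), payoffs (7, 9).
If Column leads: Row's best replies are L→M, R→T; Column's induced payoffs 5, 10; outcome (T, R), payoffs (4, 10).
Row gets 7 moving first and 4 moving second, so Row prefers to move first.

first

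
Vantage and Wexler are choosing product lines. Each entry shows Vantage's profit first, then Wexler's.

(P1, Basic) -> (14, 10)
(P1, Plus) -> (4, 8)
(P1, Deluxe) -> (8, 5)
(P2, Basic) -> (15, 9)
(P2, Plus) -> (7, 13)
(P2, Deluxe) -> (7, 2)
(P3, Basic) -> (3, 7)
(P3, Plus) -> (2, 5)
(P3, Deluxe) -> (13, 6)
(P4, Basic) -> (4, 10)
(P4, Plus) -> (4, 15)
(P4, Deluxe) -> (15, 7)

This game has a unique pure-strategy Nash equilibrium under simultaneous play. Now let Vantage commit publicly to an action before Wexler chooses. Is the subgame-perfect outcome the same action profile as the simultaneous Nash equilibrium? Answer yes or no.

no

Backward induction with Vantage moving first.
- P1 → Wexler plays Basic (best of 10, 8, 5); Vantage gets 14.
- P2 → Wexler plays Plus (best of 9, 13, 2); Vantage gets 7.
- P3 → Wexler plays Basic (best of 7, 5, 6); Vantage gets 3.
- P4 → Wexler plays Plus (best of 10, 15, 7); Vantage gets 4.
Vantage's induced payoffs are 14, 7, 3, 4, so Vantage commits to P1. Subgame-perfect outcome: (P1, Basic) with payoffs (14, 10).
Now find the simultaneous Nash equilibrium.
Vantage's best replies: Basic→P2; Plus→P2; Deluxe→P4.
Wexler's best replies: P1→Basic; P2→Plus; P3→Basic; P4→Plus.
Only (P2, Plus) has each player best-responding; Nash payoffs (7, 13).
Sequential outcome (P1, Basic) differs from the Nash profile (P2, Plus).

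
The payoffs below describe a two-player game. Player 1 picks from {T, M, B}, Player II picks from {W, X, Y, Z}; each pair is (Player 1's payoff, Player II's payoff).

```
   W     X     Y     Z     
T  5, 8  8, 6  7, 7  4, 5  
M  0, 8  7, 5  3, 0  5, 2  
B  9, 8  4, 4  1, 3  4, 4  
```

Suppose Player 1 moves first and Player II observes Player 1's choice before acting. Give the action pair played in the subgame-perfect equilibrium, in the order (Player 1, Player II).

Backward induction with Player 1 moving first.
- T: Player II compares 8, 6, 7, 5 and picks W; Player 1 would get 5.
- M: Player II compares 8, 5, 0, 2 and picks W; Player 1 would get 0.
- B: Player II compares 8, 4, 3, 4 and picks W; Player 1 would get 9.
Among 5, 0, 9, the best is 9 at B. Subgame-perfect outcome: (B, W) with payoffs (9, 8).

(B, W)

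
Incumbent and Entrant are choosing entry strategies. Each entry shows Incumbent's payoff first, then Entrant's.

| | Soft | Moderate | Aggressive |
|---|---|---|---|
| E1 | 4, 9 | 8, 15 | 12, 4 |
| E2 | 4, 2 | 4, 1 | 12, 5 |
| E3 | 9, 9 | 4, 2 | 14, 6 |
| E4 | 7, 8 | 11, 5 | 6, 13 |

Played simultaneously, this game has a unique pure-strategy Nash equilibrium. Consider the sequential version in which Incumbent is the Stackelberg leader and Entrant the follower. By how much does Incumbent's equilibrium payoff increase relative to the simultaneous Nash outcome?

3

Solve by backward induction (Incumbent leads).
- E1: BR = Moderate, leader payoff 8.
- E2: BR = Aggressive, leader payoff 12.
- E3: BR = Soft, leader payoff 9.
- E4: BR = Aggressive, leader payoff 6.
Incumbent's induced payoffs are 8, 12, 9, 6, so Incumbent commits to E2. Subgame-perfect outcome: (E2, Aggressive) with payoffs (12, 5).
Now find the simultaneous Nash equilibrium.
Incumbent's best replies: Soft→E3; Moderate→E4; Aggressive→E3.
Entrant's best replies: E1→Moderate; E2→Aggressive; E3→Soft; E4→Aggressive.
Only (E3, Soft) has each player best-responding; Nash payoffs (9, 9).
Incumbent's commitment gain: 12 − 9 = 3.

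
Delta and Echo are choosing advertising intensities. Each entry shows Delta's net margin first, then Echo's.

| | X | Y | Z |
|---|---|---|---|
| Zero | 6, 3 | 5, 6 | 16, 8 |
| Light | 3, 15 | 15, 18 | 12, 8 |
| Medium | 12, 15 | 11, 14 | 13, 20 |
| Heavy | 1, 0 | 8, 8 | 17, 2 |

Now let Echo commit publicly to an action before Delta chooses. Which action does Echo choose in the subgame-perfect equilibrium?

Y

Solve by backward induction (Echo leads).
- X → Delta plays Medium (best of 6, 3, 12, 1); Echo gets 15.
- Y → Delta plays Light (best of 5, 15, 11, 8); Echo gets 18.
- Z → Delta plays Heavy (best of 16, 12, 13, 17); Echo gets 2.
Maximizing over 15, 18, 2, Echo chooses Y. Subgame-perfect outcome: (Light, Y) with payoffs (15, 18).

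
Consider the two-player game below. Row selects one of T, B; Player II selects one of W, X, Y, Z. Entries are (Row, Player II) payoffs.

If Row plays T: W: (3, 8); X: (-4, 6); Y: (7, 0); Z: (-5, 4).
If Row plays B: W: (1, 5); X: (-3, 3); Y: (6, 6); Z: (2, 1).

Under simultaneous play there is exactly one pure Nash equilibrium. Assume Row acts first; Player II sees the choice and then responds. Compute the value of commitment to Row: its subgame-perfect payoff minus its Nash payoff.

3

Work backward from Player II's decision.
- T: Player II compares 8, 6, 0, 4 and picks W; Row would get 3.
- B: Player II compares 5, 3, 6, 1 and picks Y; Row would get 6.
Maximizing over 3, 6, Row chooses B. Subgame-perfect outcome: (B, Y) with payoffs (6, 6).
Now find the simultaneous Nash equilibrium.
Row's best replies: W→T; X→B; Y→T; Z→B.
Player II's best replies: T→W; B→Y.
Only (T, W) has each player best-responding; Nash payoffs (3, 8).
Row's commitment gain: 6 − 3 = 3.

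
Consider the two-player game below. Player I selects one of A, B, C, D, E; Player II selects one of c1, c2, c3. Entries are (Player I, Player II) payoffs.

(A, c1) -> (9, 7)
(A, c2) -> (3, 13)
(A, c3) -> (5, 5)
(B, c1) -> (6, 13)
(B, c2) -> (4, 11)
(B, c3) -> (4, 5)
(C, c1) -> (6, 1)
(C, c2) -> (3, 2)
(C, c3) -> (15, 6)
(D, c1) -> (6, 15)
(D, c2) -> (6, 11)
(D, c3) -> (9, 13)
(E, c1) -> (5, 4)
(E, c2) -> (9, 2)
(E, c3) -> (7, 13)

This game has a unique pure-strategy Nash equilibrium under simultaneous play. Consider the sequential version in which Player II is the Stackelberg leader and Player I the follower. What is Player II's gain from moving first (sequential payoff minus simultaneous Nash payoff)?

1

Solve by backward induction (Player II leads).
- c1: BR = A, leader payoff 7.
- c2: BR = E, leader payoff 2.
- c3: BR = C, leader payoff 6.
Player II's induced payoffs are 7, 2, 6, so Player II commits to c1. Subgame-perfect outcome: (A, c1) with payoffs (9, 7).
Under simultaneous play:
Player I's best replies: c1→A; c2→E; c3→C.
Player II's best replies: A→c2; B→c1; C→c3; D→c1; E→c3.
Only (C, c3) has each player best-responding; Nash payoffs (15, 6).
Player II's commitment gain: 7 − 6 = 1.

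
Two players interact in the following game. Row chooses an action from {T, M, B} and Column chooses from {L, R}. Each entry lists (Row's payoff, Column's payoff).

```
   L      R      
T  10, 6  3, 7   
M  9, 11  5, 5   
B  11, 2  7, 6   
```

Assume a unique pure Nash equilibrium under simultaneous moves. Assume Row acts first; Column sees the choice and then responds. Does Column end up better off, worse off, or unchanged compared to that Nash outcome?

better off

Work backward from Column's decision.
- T: BR = R, leader payoff 3.
- M: BR = L, leader payoff 9.
- B: BR = R, leader payoff 7.
Maximizing over 3, 9, 7, Row chooses M. Subgame-perfect outcome: (M, L) with payoffs (9, 11).
For the simultaneous game, intersect best replies.
Row's best replies: L→B; R→B.
Column's best replies: T→R; M→L; B→R.
Only (B, R) has each player best-responding; Nash payoffs (7, 6).
Column earns 11 sequentially versus 6 at the Nash outcome: better off.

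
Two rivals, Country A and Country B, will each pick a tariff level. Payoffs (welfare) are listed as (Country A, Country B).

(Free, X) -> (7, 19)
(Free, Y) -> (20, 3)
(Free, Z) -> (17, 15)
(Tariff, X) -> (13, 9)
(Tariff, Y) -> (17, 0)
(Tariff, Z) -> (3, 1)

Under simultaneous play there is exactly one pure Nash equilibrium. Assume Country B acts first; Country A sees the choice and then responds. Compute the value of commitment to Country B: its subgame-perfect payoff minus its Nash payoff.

Solve by backward induction (Country B leads).
- X: BR = Tariff, leader payoff 9.
- Y: BR = Free, leader payoff 3.
- Z: BR = Free, leader payoff 15.
Maximizing over 9, 3, 15, Country B chooses Z. Subgame-perfect outcome: (Free, Z) with payoffs (17, 15).
For the simultaneous game, intersect best replies.
Country A's best replies: X→Tariff; Y→Free; Z→Free.
Country B's best replies: Free→X; Tariff→X.
The unique mutual best reply is (Tariff, X), giving (13, 9).
Country B's commitment gain: 15 − 9 = 6.

6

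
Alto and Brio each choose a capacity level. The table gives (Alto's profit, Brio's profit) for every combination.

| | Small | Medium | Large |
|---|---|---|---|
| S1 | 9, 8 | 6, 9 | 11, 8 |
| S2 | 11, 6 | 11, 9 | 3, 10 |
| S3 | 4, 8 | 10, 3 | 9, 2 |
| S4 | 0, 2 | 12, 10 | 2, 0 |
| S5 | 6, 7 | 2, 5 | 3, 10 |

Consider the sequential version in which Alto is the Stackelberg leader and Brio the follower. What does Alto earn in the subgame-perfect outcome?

12

Brio best-responds to each possible Alto move:
- S1: BR = Medium, leader payoff 6.
- S2: BR = Large, leader payoff 3.
- S3: BR = Small, leader payoff 4.
- S4: BR = Medium, leader payoff 12.
- S5: BR = Large, leader payoff 3.
Among 6, 3, 4, 12, 3, the best is 12 at S4. Subgame-perfect outcome: (S4, Medium) with payoffs (12, 10).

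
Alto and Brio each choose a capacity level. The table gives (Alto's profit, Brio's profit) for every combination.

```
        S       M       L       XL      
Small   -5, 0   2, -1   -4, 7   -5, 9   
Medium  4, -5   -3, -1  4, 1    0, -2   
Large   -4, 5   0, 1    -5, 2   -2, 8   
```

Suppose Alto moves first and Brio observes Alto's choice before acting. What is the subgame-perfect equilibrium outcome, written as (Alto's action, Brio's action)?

Work backward from Brio's decision.
- Small → Brio plays XL (best of 0, -1, 7, 9); Alto gets -5.
- Medium → Brio plays L (best of -5, -1, 1, -2); Alto gets 4.
- Large → Brio plays XL (best of 5, 1, 2, 8); Alto gets -2.
Maximizing over -5, 4, -2, Alto chooses Medium. Subgame-perfect outcome: (Medium, L) with payoffs (4, 1).

(Medium, L)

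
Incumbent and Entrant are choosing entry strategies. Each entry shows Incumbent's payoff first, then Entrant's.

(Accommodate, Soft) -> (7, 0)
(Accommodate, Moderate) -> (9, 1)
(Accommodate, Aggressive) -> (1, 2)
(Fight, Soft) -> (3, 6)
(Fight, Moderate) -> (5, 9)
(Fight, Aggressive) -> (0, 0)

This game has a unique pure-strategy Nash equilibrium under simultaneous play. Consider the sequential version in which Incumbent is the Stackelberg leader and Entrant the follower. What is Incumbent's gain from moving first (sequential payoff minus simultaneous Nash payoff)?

4

Solve by backward induction (Incumbent leads).
- Accommodate: Entrant compares 0, 1, 2 and picks Aggressive; Incumbent would get 1.
- Fight: Entrant compares 6, 9, 0 and picks Moderate; Incumbent would get 5.
Among 1, 5, the best is 5 at Fight. Subgame-perfect outcome: (Fight, Moderate) with payoffs (5, 9).
For the simultaneous game, intersect best replies.
Incumbent's best replies: Soft→Accommodate; Moderate→Accommodate; Aggressive→Accommodate.
Entrant's best replies: Accommodate→Aggressive; Fight→Moderate.
The unique mutual best reply is (Accommodate, Aggressive), giving (1, 2).
Incumbent's commitment gain: 5 − 1 = 4.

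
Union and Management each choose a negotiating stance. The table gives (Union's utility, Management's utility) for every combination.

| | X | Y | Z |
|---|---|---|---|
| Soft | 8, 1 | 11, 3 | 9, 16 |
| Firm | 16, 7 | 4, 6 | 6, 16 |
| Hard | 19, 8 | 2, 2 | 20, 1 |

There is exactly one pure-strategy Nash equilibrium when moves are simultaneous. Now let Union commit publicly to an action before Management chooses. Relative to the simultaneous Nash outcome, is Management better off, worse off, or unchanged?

Work backward from Management's decision.
- Soft → Management plays Z (best of 1, 3, 16); Union gets 9.
- Firm → Management plays Z (best of 7, 6, 16); Union gets 6.
- Hard → Management plays X (best of 8, 2, 1); Union gets 19.
Maximizing over 9, 6, 19, Union chooses Hard. Subgame-perfect outcome: (Hard, X) with payoffs (19, 8).
Now find the simultaneous Nash equilibrium.
Union's best replies: X→Hard; Y→Soft; Z→Hard.
Management's best replies: Soft→Z; Firm→Z; Hard→X.
Only (Hard, X) has each player best-responding; Nash payoffs (19, 8).
Management earns 8 sequentially versus 8 at the Nash outcome: unchanged.

unchanged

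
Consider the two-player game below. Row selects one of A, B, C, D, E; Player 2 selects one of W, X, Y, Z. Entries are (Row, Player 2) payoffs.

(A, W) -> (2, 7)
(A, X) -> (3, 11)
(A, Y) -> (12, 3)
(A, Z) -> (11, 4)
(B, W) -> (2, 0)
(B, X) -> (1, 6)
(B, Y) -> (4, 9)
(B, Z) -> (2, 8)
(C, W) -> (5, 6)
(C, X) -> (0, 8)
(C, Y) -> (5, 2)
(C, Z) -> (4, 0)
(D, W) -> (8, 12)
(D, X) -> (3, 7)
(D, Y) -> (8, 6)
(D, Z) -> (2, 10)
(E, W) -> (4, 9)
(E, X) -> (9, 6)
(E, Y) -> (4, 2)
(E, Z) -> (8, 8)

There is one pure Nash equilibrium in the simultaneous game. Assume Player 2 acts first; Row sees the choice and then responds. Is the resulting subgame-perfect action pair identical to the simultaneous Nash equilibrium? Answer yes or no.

yes

Row best-responds to each possible Player 2 move:
- W: BR = D, leader payoff 12.
- X: BR = E, leader payoff 6.
- Y: BR = A, leader payoff 3.
- Z: BR = A, leader payoff 4.
Maximizing over 12, 6, 3, 4, Player 2 chooses W. Subgame-perfect outcome: (D, W) with payoffs (8, 12).
Now find the simultaneous Nash equilibrium.
Row's best replies: W→D; X→E; Y→A; Z→A.
Player 2's best replies: A→X; B→Y; C→X; D→W; E→W.
Only (D, W) has each player best-responding; Nash payoffs (8, 12).
Sequential outcome (D, W) coincides with the Nash profile (D, W).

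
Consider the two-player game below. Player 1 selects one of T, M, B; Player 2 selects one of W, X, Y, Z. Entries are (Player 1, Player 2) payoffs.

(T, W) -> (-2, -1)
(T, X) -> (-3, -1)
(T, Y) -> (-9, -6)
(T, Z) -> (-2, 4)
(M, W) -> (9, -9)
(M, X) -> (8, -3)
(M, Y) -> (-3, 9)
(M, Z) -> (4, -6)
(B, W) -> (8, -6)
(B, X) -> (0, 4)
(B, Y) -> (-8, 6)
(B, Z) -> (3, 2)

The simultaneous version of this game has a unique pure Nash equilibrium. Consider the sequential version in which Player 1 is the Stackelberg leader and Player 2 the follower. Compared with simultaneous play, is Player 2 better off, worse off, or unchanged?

worse off

Player 2 best-responds to each possible Player 1 move:
- T: Player 2 compares -1, -1, -6, 4 and picks Z; Player 1 would get -2.
- M: Player 2 compares -9, -3, 9, -6 and picks Y; Player 1 would get -3.
- B: Player 2 compares -6, 4, 6, 2 and picks Y; Player 1 would get -8.
Maximizing over -2, -3, -8, Player 1 chooses T. Subgame-perfect outcome: (T, Z) with payoffs (-2, 4).
Now find the simultaneous Nash equilibrium.
Player 1's best replies: W→M; X→M; Y→M; Z→M.
Player 2's best replies: T→Z; M→Y; B→Y.
Only (M, Y) has each player best-responding; Nash payoffs (-3, 9).
Player 2 earns 4 sequentially versus 9 at the Nash outcome: worse off.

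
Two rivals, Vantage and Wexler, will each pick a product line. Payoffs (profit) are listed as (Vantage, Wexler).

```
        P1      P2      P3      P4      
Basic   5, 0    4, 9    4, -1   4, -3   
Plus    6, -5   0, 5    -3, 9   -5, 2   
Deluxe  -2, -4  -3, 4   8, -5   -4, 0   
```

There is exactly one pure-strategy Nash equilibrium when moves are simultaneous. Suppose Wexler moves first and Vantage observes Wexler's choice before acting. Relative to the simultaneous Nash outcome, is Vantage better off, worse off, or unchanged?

unchanged

Backward induction with Wexler moving first.
- P1 → Vantage plays Plus (best of 5, 6, -2); Wexler gets -5.
- P2 → Vantage plays Basic (best of 4, 0, -3); Wexler gets 9.
- P3 → Vantage plays Deluxe (best of 4, -3, 8); Wexler gets -5.
- P4 → Vantage plays Basic (best of 4, -5, -4); Wexler gets -3.
Among -5, 9, -5, -3, the best is 9 at P2. Subgame-perfect outcome: (Basic, P2) with payoffs (4, 9).
For the simultaneous game, intersect best replies.
Vantage's best replies: P1→Plus; P2→Basic; P3→Deluxe; P4→Basic.
Wexler's best replies: Basic→P2; Plus→P3; Deluxe→P2.
The unique mutual best reply is (Basic, P2), giving (4, 9).
Vantage earns 4 sequentially versus 4 at the Nash outcome: unchanged.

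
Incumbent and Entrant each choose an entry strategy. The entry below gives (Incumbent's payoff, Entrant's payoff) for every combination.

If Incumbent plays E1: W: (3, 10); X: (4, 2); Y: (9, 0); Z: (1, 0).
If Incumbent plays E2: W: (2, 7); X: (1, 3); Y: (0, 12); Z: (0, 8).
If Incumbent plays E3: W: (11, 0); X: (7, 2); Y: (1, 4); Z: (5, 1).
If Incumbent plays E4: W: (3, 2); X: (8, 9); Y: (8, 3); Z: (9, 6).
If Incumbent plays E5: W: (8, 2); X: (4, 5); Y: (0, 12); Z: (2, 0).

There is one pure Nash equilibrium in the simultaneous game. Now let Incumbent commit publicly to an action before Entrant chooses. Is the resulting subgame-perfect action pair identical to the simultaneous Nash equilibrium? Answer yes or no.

yes

Backward induction with Incumbent moving first.
- E1: Entrant compares 10, 2, 0, 0 and picks W; Incumbent would get 3.
- E2: Entrant compares 7, 3, 12, 8 and picks Y; Incumbent would get 0.
- E3: Entrant compares 0, 2, 4, 1 and picks Y; Incumbent would get 1.
- E4: Entrant compares 2, 9, 3, 6 and picks X; Incumbent would get 8.
- E5: Entrant compares 2, 5, 12, 0 and picks Y; Incumbent would get 0.
Incumbent's induced payoffs are 3, 0, 1, 8, 0, so Incumbent commits to E4. Subgame-perfect outcome: (E4, X) with payoffs (8, 9).
Now find the simultaneous Nash equilibrium.
Incumbent's best replies: W→E3; X→E4; Y→E1; Z→E4.
Entrant's best replies: E1→W; E2→Y; E3→Y; E4→X; E5→Y.
The unique mutual best reply is (E4, X), giving (8, 9).
Sequential outcome (E4, X) coincides with the Nash profile (E4, X).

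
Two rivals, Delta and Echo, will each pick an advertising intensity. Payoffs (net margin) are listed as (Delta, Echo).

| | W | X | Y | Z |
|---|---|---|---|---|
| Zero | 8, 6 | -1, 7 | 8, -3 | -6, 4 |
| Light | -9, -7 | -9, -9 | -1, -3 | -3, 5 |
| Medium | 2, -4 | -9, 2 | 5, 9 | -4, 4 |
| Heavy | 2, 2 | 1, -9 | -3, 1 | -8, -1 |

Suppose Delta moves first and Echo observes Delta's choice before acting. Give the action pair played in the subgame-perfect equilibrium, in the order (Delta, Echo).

Work backward from Echo's decision.
- Zero: Echo compares 6, 7, -3, 4 and picks X; Delta would get -1.
- Light: Echo compares -7, -9, -3, 5 and picks Z; Delta would get -3.
- Medium: Echo compares -4, 2, 9, 4 and picks Y; Delta would get 5.
- Heavy: Echo compares 2, -9, 1, -1 and picks W; Delta would get 2.
Maximizing over -1, -3, 5, 2, Delta chooses Medium. Subgame-perfect outcome: (Medium, Y) with payoffs (5, 9).

(Medium, Y)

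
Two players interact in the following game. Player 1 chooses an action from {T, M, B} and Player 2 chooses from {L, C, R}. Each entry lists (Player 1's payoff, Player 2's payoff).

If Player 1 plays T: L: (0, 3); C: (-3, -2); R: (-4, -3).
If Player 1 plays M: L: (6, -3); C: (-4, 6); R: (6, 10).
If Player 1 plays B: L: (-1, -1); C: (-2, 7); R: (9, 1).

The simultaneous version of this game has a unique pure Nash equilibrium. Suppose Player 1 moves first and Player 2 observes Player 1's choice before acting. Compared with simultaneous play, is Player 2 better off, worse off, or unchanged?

better off

Backward induction with Player 1 moving first.
- T: Player 2 compares 3, -2, -3 and picks L; Player 1 would get 0.
- M: Player 2 compares -3, 6, 10 and picks R; Player 1 would get 6.
- B: Player 2 compares -1, 7, 1 and picks C; Player 1 would get -2.
Maximizing over 0, 6, -2, Player 1 chooses M. Subgame-perfect outcome: (M, R) with payoffs (6, 10).
For the simultaneous game, intersect best replies.
Player 1's best replies: L→M; C→B; R→B.
Player 2's best replies: T→L; M→R; B→C.
Only (B, C) has each player best-responding; Nash payoffs (-2, 7).
Player 2 earns 10 sequentially versus 7 at the Nash outcome: better off.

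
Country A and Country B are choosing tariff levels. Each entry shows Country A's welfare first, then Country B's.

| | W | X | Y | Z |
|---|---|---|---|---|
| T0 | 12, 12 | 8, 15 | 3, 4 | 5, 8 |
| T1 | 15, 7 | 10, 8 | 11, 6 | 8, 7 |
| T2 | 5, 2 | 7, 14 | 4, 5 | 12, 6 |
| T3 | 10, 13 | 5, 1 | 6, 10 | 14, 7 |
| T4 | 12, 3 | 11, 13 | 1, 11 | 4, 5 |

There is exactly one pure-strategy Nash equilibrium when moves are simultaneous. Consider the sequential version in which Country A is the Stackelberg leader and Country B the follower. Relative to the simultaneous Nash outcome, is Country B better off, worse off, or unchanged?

unchanged

Country B best-responds to each possible Country A move:
- T0: Country B compares 12, 15, 4, 8 and picks X; Country A would get 8.
- T1: Country B compares 7, 8, 6, 7 and picks X; Country A would get 10.
- T2: Country B compares 2, 14, 5, 6 and picks X; Country A would get 7.
- T3: Country B compares 13, 1, 10, 7 and picks W; Country A would get 10.
- T4: Country B compares 3, 13, 11, 5 and picks X; Country A would get 11.
Country A's induced payoffs are 8, 10, 7, 10, 11, so Country A commits to T4. Subgame-perfect outcome: (T4, X) with payoffs (11, 13).
Now find the simultaneous Nash equilibrium.
Country A's best replies: W→T1; X→T4; Y→T1; Z→T3.
Country B's best replies: T0→X; T1→X; T2→X; T3→W; T4→X.
Only (T4, X) has each player best-responding; Nash payoffs (11, 13).
Country B earns 13 sequentially versus 13 at the Nash outcome: unchanged.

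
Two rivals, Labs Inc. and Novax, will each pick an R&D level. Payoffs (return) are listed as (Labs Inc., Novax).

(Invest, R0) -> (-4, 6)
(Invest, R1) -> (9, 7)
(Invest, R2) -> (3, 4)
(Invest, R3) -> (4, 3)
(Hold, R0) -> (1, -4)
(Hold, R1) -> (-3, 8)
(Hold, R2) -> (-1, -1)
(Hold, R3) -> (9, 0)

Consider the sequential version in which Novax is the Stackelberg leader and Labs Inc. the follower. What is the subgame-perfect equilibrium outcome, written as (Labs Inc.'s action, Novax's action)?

(Invest, R1)

Work backward from Labs Inc.'s decision.
- R0 → Labs Inc. plays Hold (best of -4, 1); Novax gets -4.
- R1 → Labs Inc. plays Invest (best of 9, -3); Novax gets 7.
- R2 → Labs Inc. plays Invest (best of 3, -1); Novax gets 4.
- R3 → Labs Inc. plays Hold (best of 4, 9); Novax gets 0.
Among -4, 7, 4, 0, the best is 7 at R1. Subgame-perfect outcome: (Invest, R1) with payoffs (9, 7).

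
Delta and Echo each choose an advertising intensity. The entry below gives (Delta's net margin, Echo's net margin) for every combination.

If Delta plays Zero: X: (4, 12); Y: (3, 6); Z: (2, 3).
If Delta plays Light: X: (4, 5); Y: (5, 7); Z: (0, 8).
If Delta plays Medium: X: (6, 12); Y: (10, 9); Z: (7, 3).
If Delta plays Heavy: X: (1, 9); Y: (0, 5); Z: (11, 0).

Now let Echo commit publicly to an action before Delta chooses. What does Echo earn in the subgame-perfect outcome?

Backward induction with Echo moving first.
- X: Delta compares 4, 4, 6, 1 and picks Medium; Echo would get 12.
- Y: Delta compares 3, 5, 10, 0 and picks Medium; Echo would get 9.
- Z: Delta compares 2, 0, 7, 11 and picks Heavy; Echo would get 0.
Among 12, 9, 0, the best is 12 at X. Subgame-perfect outcome: (Medium, X) with payoffs (6, 12).

12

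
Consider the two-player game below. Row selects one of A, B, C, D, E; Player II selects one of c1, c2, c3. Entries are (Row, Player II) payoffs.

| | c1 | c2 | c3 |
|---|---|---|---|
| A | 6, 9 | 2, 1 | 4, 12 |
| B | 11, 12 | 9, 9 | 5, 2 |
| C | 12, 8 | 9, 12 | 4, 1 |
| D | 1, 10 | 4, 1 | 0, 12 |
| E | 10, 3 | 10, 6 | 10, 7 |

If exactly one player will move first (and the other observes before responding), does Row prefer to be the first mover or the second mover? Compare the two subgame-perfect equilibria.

second

If Row leads: Player II's best replies are A→c3, B→c1, C→c2, D→c3, E→c3; Row's induced payoffs 4, 11, 9, 0, 10; outcome (B, c1), payoffs (11, 12).
If Player II leads: Row's best replies are c1→C, c2→E, c3→E; Player II's induced payoffs 8, 6, 7; outcome (C, c1), payoffs (12, 8).
Row gets 11 moving first and 12 moving second, so Row prefers to move second.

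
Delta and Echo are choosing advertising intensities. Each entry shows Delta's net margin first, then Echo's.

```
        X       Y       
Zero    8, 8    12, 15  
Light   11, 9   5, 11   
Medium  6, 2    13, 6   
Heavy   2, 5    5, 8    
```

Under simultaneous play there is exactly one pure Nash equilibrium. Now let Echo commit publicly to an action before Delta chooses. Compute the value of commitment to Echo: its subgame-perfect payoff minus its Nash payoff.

Delta best-responds to each possible Echo move:
- X → Delta plays Light (best of 8, 11, 6, 2); Echo gets 9.
- Y → Delta plays Medium (best of 12, 5, 13, 5); Echo gets 6.
Echo's induced payoffs are 9, 6, so Echo commits to X. Subgame-perfect outcome: (Light, X) with payoffs (11, 9).
Under simultaneous play:
Delta's best replies: X→Light; Y→Medium.
Echo's best replies: Zero→Y; Light→Y; Medium→Y; Heavy→Y.
The unique mutual best reply is (Medium, Y), giving (13, 6).
Echo's commitment gain: 9 − 6 = 3.

3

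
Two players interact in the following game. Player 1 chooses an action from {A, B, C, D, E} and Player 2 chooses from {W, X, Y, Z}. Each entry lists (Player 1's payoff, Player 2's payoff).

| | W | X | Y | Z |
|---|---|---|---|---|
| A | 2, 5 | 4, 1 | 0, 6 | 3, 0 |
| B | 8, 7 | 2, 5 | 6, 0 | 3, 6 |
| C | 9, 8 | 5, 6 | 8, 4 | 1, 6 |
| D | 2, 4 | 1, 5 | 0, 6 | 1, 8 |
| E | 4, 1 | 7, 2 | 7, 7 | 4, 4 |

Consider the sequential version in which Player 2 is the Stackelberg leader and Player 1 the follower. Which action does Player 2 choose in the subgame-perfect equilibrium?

Solve by backward induction (Player 2 leads).
- W: BR = C, leader payoff 8.
- X: BR = E, leader payoff 2.
- Y: BR = C, leader payoff 4.
- Z: BR = E, leader payoff 4.
Player 2's induced payoffs are 8, 2, 4, 4, so Player 2 commits to W. Subgame-perfect outcome: (C, W) with payoffs (9, 8).

W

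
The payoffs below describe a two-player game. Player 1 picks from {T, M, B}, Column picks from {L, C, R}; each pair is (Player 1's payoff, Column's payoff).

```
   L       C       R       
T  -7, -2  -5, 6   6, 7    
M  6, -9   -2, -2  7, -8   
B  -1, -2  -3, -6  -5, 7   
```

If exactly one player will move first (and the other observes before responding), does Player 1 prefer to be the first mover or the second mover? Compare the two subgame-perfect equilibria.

If Player 1 leads: Column's best replies are T→R, M→C, B→R; Player 1's induced payoffs 6, -2, -5; outcome (T, R), payoffs (6, 7).
If Column leads: Player 1's best replies are L→M, C→M, R→M; Column's induced payoffs -9, -2, -8; outcome (M, C), payoffs (-2, -2).
Player 1 gets 6 moving first and -2 moving second, so Player 1 prefers to move first.

first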